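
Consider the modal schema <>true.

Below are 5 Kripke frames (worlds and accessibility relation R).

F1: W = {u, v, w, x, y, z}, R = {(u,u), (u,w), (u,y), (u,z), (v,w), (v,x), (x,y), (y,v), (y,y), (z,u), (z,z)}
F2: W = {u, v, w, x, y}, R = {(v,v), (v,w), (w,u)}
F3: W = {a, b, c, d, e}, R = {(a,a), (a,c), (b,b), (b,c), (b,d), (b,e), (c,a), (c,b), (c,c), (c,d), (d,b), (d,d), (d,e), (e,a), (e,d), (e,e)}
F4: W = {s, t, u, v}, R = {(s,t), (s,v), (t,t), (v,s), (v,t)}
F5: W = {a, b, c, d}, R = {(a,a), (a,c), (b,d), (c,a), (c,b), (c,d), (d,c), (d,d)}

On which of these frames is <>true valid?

F3, F5

This is the axiom for seriality; its first-order frame correspondent is forall x exists y Rxy.
F1: fails — world w has no successor.
F2: fails — world u has no successor.
F3: ✓.
F4: fails — world u has no successor.
F5: ✓.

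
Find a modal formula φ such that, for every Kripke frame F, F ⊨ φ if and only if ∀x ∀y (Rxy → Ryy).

□(□q → q)

A defining formula is □(□q → q) (the T□ axiom).
Suppose □(□q→q) is valid. Take Rxy and set V(q)={w : Ryw}. Then at y, □q holds; since □(□q→q) at x, □q→q at y, so q at y, i.e. Ryy.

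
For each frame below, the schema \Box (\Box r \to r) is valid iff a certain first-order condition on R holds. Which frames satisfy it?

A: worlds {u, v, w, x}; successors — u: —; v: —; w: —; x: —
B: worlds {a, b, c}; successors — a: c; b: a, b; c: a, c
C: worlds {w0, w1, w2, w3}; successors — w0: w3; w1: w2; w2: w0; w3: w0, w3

A

The schema corresponds to shift-reflexivity: \forall x \forall y (Rxy \to Ryy).
A: ✓.
B: fails — Rba but not Raa.
C: fails — Rw1w2 but not Rw2w2.
Valid on: A.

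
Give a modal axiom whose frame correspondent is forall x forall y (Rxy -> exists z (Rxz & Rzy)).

□□q → □q

A defining formula is □□q → □q (the C4 axiom).
Suppose □□q→□q is valid. Take Rxy and set V(q)={w : xR²w}. Then □□q at x, so □q at x, so q at y, i.e. ∃z(Rxz∧Rzy).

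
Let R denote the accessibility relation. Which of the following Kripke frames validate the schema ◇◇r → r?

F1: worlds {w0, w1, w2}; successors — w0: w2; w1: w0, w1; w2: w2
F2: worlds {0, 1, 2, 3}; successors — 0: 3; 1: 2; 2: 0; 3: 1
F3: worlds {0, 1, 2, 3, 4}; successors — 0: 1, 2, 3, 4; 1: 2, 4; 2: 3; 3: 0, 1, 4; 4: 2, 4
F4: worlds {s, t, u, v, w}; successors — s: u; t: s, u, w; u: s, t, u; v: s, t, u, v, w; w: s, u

none

This is the axiom for a generalized confluence (Geach) condition; its first-order frame correspondent is ∀x ∀y (xR²y → ∃w (y = w ∧ x = w)).
F1: fails — w0R²w2 but w2 ≠ w0.
F2: fails — 0R²1 but 1 ≠ 0.
F3: fails — 0R²1 but 1 ≠ 0.
F4: fails — sR²t but t ≠ s.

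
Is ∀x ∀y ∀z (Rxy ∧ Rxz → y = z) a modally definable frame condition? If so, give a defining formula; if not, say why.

Definable; ◇r → □r defines it

This is a Sahlqvist condition; the CD axiom ◇r → □r defines it.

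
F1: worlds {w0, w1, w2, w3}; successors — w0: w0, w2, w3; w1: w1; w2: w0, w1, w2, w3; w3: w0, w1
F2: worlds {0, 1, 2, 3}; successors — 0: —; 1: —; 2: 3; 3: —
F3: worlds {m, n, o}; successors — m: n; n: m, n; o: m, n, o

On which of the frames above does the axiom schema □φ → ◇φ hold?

F1, F3

This is the axiom for seriality; its first-order frame correspondent is ∀x ∃y Rxy.
F1: satisfies the condition.
F2: fails — world 0 has no successor.
F3: satisfies the condition.
Valid on: F1, F3.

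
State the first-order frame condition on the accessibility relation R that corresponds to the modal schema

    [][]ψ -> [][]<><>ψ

forall x forall z (x R^2 z -> exists w (x R^2 w & z R^2 w))

This is a Sahlqvist (Geach-type) schema ◇^0□^2ψ → □^2◇^2ψ.
Minimal-valuation argument: fix x; take any y with xR^0y and any z with xR^2z. Set V(ψ) to the set of worlds R-reachable from y in exactly 2 steps. Then □^2ψ holds at y, so the antecedent holds at x; validity forces ◇^2ψ at z, giving a w with zR^2w and yR^2w.
First-order correspondent: forall x forall z (x R^2 z -> exists w (x R^2 w & z R^2 w)).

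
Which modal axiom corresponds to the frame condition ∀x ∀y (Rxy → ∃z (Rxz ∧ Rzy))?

□□p → □p

This is density; the standard corresponding axiom is C4: □□p → □p.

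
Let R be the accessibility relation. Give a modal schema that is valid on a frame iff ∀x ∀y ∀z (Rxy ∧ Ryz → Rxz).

□r → □□r

The condition is transitivity. The 4 schema □r → □□r defines it.
Suppose □r→□□r is valid. Take Rxy, Ryz and set V(r)={w : Rxw}. Then □r at x, so □□r at x, so □r at y, so r at z, i.e. Rxz.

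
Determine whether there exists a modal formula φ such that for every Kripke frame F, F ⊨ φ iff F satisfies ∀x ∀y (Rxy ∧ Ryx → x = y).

No — not modally definable

Any modally definable frame class is closed under surjective bounded morphisms.
The 6-cycle (worlds 0,1,2,3,4,5 with 0→1→2→3→4→5→0) is antisymmetric. Sending even-indexed worlds to a and odd-indexed worlds to b is a surjective bounded morphism onto the two-world frame with a↔b, which is not antisymmetric.
So the class is not modally definable.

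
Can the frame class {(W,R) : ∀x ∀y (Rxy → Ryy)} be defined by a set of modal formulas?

Yes: it is shift-reflexivity, defined by the T□ schema □(□p → p).
Suppose □(□p→p) is valid. Take Rxy and set V(p)={w : Ryw}. Then at y, □p holds; since □(□p→p) at x, □p→p at y, so p at y, i.e. Ryy.

Yes, by □(□p → p)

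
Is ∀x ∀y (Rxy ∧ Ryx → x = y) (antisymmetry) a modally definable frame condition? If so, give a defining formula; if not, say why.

Any modally definable frame class is closed under surjective bounded morphisms.
The 4-cycle (worlds w0,w1,w2,w3 with w0→w1→w2→w3→w0) is antisymmetric. Sending even-indexed worlds to • and odd-indexed worlds to ∘ is a surjective bounded morphism onto the two-world frame with •↔∘, which is not antisymmetric.
So the class is not modally definable.

No — not modally definable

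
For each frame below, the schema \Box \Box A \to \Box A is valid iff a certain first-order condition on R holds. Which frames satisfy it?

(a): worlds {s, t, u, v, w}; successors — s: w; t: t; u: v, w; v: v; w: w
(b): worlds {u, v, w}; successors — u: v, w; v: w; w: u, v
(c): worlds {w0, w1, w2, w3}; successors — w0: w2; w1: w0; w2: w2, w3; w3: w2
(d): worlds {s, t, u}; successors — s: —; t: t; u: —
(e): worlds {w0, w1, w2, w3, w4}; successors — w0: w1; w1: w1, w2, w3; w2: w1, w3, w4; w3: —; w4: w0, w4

This is the axiom for density; its first-order frame correspondent is \forall x \forall y (Rxy \to \exists z (Rxz \wedge Rzy)).
(a): holds.
(b): fails — Rwu but no z with Rwz and Rzu.
(c): fails — Rw1w0 but no z with Rw1z and Rzw0.
(d): holds.
(e): holds.

(a), (d), (e)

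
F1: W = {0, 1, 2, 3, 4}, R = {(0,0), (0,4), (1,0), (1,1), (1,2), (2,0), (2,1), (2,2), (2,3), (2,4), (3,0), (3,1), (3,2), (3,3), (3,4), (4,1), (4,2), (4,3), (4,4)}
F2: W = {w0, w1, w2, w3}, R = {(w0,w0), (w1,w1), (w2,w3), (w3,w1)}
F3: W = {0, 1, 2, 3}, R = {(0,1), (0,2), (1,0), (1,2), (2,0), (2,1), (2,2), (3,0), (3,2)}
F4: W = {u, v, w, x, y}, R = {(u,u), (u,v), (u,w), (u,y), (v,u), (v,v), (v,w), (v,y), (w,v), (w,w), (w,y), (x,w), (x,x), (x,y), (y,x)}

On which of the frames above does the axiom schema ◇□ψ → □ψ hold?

Frame correspondent (Sahlqvist): ∀x ∀y ∀z (Rxy ∧ Rxz → Ryz) — i.e. the Euclidean property.
F1: fails — R04 and R00 but not R40.
F2: fails — Rw2w3 and Rw2w3 but not Rw3w3.
F3: fails — R01 and R01 but not R11.
F4: fails — Ruw and Ruu but not Rwu.
Valid on no frame.

none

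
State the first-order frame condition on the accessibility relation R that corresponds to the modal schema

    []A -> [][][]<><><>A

This is a Sahlqvist (Geach-type) schema ◇^0□^1A → □^3◇^3A.
Minimal-valuation argument: fix x; take any y with xR^0y and any z with xR^3z. Set V(A) to the set of worlds R-reachable from y in exactly 1 step. Then □^1A holds at y, so the antecedent holds at x; validity forces ◇^3A at z, giving a w with zR^3w and yR^1w.
First-order correspondent: forall x forall z (x R^3 z -> exists w (xRw & z R^3 w)).

forall x forall z (x R^3 z -> exists w (xRw & z R^3 w))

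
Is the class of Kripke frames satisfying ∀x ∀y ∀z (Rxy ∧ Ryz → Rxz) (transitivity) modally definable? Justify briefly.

This is a Sahlqvist condition; the 4 axiom □q → □□q defines it.
Suppose □q→□□q is valid. Take Rxy, Ryz and set V(q)={w : Rxw}. Then □q at x, so □□q at x, so □q at y, so q at z, i.e. Rxz.

Yes — defined by □q → □□q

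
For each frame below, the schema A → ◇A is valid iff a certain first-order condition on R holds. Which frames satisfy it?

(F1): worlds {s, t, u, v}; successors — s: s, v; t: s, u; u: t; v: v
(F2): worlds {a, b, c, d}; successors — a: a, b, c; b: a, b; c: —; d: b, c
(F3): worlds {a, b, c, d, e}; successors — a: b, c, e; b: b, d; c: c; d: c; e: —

none

The schema corresponds to reflexivity: ∀x Rxx.
(F1): fails — world t does not see itself.
(F2): fails — world c does not see itself.
(F3): fails — world a does not see itself.
Valid on no frame.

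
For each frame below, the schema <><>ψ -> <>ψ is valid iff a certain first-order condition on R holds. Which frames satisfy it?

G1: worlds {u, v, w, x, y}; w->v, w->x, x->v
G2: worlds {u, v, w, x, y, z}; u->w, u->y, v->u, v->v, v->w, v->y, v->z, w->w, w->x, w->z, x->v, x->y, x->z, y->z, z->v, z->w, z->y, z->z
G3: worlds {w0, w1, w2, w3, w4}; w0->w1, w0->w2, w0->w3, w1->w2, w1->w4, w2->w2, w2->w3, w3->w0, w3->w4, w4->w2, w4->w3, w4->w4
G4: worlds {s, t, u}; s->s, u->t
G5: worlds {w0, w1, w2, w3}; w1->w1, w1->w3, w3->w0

This is the axiom for transitivity; its first-order frame correspondent is forall x forall y forall z (Rxy & Ryz -> Rxz).
G1: holds.
G2: fails — Ruw and Rwx but not Rux.
G3: fails — Rw1w2 and Rw2w3 but not Rw1w3.
G4: holds.
G5: fails — Rw1w3 and Rw3w0 but not Rw1w0.

G1, G4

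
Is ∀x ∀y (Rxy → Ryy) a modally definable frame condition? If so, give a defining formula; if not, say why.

Yes, by □(□q → q)

This is a Sahlqvist condition; the T□ axiom □(□q → q) defines it.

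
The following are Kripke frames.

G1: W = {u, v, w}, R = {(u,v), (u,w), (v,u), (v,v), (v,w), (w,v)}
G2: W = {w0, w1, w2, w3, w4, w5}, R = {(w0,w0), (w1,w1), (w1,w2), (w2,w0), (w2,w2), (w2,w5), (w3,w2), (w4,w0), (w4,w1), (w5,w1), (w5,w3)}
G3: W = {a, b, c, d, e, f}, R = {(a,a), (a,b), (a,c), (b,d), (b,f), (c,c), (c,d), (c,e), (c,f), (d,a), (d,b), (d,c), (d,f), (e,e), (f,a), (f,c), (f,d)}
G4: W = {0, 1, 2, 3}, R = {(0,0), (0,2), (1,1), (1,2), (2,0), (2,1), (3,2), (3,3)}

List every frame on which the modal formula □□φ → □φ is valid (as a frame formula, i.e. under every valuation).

G1, G3, G4

The schema corresponds to density: ∀x ∀y (Rxy → ∃z (Rxz ∧ Rzy)).
G1: satisfies the condition.
G2: fails — Rw5w3 but no z with Rw5z and Rzw3.
G3: satisfies the condition.
G4: satisfies the condition.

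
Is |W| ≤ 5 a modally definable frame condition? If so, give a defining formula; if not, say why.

No — not modally definable

Any modally definable frame class is closed under disjoint unions.
Any modal formula valid on each of 6 disjoint one-world frames is valid on their disjoint union (validity is preserved under disjoint unions). Each one-world frame has |W|=1≤5, but the union has |W|=6.
Hence having at most 5 worlds is not modally definable.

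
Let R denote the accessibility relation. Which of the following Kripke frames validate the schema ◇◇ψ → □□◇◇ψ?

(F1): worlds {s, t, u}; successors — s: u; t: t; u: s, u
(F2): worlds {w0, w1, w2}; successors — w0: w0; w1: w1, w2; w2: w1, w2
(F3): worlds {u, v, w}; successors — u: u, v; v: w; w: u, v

(F1), (F2)

Frame correspondent (Sahlqvist): ∀x ∀y ∀z ((xR²y ∧ xR²z) → ∃w (y = w ∧ zR²w)) — i.e. a generalized confluence (Geach) condition.
(F1): ✓.
(F2): ✓.
(F3): fails — uR²w, uR²v but no t with w=t and vR²t.
Valid on: (F1), (F2).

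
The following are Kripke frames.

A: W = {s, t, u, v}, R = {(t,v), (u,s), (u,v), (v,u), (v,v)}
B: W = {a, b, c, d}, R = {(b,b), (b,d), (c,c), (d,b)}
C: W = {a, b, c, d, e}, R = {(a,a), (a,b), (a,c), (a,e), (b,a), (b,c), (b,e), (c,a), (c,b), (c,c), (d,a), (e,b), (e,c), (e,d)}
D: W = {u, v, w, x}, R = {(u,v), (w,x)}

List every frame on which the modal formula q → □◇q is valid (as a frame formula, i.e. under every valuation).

B

This is the axiom for symmetry; its first-order frame correspondent is ∀x ∀y (Rxy → Ryx).
A: fails — Rtv but not Rvt.
B: ✓.
C: fails — Rae but not Rea.
D: fails — Ruv but not Rvu.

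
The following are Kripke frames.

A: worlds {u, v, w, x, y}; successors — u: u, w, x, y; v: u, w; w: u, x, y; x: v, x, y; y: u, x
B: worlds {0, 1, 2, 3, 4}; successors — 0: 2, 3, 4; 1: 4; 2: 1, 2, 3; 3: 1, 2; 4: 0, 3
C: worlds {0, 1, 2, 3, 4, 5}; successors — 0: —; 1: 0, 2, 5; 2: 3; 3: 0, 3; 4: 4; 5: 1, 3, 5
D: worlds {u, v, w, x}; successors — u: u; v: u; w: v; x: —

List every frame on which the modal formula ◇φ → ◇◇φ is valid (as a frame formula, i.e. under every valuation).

The schema corresponds to a generalized confluence (Geach) condition: ∀x ∀y (xRy → ∃w (y = w ∧ xR²w)).
A: ✓.
B: fails — 0R4 but no w with 4=w and 0R²w.
C: fails — 1R0 but no w with 0=w and 1R²w.
D: fails — wRv but no t with v=t and wR²t.
Valid on: A.

A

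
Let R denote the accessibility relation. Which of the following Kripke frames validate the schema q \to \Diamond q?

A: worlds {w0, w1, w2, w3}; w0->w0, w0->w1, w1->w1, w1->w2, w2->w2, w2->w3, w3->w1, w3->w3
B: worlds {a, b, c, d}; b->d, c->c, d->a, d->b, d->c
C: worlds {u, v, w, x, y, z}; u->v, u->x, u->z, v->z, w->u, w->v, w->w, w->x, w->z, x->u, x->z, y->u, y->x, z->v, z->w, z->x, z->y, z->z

A

The schema corresponds to reflexivity: \forall x Rxx.
A: condition met.
B: fails — world a does not see itself.
C: fails — world u does not see itself.
Valid on: A.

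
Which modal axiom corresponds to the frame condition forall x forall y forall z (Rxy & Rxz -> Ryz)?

This is the Euclidean property; the standard corresponding axiom is 5: ◇s → □◇s.

◇s → □◇s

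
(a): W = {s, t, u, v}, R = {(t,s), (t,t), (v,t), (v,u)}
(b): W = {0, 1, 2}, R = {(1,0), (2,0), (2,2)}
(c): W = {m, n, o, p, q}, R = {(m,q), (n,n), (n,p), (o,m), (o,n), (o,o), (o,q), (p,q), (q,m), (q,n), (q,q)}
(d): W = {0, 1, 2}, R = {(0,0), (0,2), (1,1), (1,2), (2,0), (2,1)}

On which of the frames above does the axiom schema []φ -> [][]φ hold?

Frame correspondent (Sahlqvist): forall x forall y forall z (Rxy & Ryz -> Rxz) — i.e. transitivity.
(a): fails — Rvt and Rts but not Rvs.
(b): holds.
(c): fails — Ron and Rnp but not Rop.
(d): fails — R02 and R21 but not R01.

(b)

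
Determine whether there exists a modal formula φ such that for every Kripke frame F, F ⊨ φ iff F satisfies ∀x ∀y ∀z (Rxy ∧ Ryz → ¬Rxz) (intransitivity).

Modal frame validity is preserved under surjective bounded morphisms.
The 3-cycle (worlds 0,1,2 with 0→1→2→0) is intransitive. Mapping every world to a single reflexive point • is a surjective bounded morphism; the reflexive point is not intransitive (R••∧R•• but R••).
Hence intransitivity is not modally definable.

Not modally definable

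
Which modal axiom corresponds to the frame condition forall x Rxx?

□s → s

The condition is reflexivity. The T schema □s → s defines it.
Suppose □s→s is valid. At any x set V(s)={w : Rxw}. Then □s holds at x, so s holds at x, i.e. Rxx.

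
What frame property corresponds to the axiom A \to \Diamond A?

reflexivity: \forall x Rxx

This schema is equivalent to the T axiom □A → A.
Its frame correspondent is reflexivity — \forall x Rxx.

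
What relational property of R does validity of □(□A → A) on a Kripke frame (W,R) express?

shift-reflexivity

Suppose □(□A→A) is valid. Take Rxy and set V(A)={w : Ryw}. Then at y, □A holds; since □(□A→A) at x, □A→A at y, so A at y, i.e. Ryy.
Conversely, any frame satisfying ∀x ∀y (Rxy → Ryy) validates the schema.
So the correspondent is shift-reflexivity.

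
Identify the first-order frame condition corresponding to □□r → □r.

This schema is the C4 axiom.
It corresponds to density: ∀x ∀y (Rxy → ∃z (Rxz ∧ Rzy)).

density: ∀x ∀y (Rxy → ∃z (Rxz ∧ Rzy))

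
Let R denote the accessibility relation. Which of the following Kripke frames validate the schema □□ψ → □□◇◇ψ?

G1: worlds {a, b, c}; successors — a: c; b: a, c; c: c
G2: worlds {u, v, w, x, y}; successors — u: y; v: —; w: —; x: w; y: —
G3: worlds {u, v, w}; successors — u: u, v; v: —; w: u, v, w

This is the axiom for a generalized confluence (Geach) condition; its first-order frame correspondent is ∀x ∀z (xR²z → ∃w (xR²w ∧ zR²w)).
G1: condition met.
G2: condition met.
G3: fails — uR²v but no t with uR²t and vR²t.

G1, G2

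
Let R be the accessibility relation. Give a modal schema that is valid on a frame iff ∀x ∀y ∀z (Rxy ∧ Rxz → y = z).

The condition is partial functionality. The CD schema ◇p → □p defines it.
Suppose ◇p→□p is valid. Take Rxy, Rxz and set V(p)={y}. Then ◇p at x, so □p at x, so p at z, i.e. z=y.

◇p → □p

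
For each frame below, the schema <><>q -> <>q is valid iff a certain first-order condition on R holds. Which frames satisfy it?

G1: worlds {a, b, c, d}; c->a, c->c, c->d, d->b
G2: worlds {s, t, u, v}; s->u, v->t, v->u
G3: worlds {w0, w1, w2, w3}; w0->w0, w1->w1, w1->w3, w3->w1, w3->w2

The schema corresponds to a generalized confluence (Geach) condition: forall x forall y (x R^2 y -> exists w (y = w & xRw)).
G1: fails — cR²b but no w with b=w and cRw.
G2: holds.
G3: fails — w1R²w2 but no w with w2=w and w1Rw.
Valid on: G2.

G2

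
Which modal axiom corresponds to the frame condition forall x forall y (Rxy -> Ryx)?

r → □◇r

This is symmetry; the standard corresponding axiom is B: r → □◇r.
Suppose r→□◇r is valid. Take Rxy and set V(r)={x}. Then r at x, so □◇r at x, so ◇r at y, so some z with Ryz has r; z=x, i.e. Ryx.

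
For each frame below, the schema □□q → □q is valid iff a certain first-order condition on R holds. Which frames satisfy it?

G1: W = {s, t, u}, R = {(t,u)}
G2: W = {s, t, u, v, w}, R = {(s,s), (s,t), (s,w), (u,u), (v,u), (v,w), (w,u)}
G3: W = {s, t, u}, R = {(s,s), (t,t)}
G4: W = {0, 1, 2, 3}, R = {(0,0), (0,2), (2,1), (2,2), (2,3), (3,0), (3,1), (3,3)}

Frame correspondent (Sahlqvist): ∀x ∀y (Rxy → ∃z (Rxz ∧ Rzy)) — i.e. density.
G1: fails — Rtu but no z with Rtz and Rzu.
G2: fails — Rvw but no z with Rvz and Rzw.
G3: satisfies the condition.
G4: satisfies the condition.

G3, G4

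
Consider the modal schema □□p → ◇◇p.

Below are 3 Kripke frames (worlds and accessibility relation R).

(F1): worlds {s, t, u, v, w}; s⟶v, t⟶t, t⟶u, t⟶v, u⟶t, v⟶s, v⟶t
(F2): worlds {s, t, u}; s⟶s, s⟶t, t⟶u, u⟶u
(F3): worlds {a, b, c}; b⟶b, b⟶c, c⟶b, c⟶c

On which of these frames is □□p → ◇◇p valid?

(F2)

The schema corresponds to a generalized confluence (Geach) condition: ∀x ∃w (xR²w ∧ xR²w).
(F1): fails — at w but no w* with wR²w* and wR²w*.
(F2): holds.
(F3): fails — at a but no w with aR²w and aR²w.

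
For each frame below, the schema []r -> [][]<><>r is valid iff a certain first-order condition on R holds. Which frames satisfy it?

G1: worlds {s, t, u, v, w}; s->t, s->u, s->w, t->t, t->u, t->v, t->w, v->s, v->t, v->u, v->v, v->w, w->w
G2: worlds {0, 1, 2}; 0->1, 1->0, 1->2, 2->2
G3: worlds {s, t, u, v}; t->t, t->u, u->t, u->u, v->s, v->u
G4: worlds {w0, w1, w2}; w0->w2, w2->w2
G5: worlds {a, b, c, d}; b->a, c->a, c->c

G3, G4

Frame correspondent (Sahlqvist): forall x forall z (x R^2 z -> exists w (xRw & z R^2 w)) — i.e. a generalized confluence (Geach) condition.
G1: fails — sR²u but no w* with sRw* and uR²w*.
G2: fails — 0R²0 but no w with 0Rw and 0R²w.
G3: condition met.
G4: condition met.
G5: fails — cR²a but no w with cRw and aR²w.
Valid on: G3, G4.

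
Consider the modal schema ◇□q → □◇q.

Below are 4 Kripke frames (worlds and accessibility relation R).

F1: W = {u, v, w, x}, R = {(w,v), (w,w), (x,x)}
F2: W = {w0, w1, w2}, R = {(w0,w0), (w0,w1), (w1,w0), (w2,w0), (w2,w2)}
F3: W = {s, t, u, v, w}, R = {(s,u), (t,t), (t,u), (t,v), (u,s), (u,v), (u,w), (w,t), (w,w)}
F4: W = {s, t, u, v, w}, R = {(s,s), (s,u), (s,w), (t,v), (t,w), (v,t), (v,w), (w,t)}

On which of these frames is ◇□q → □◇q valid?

Frame correspondent (Sahlqvist): ∀x ∀y ∀z (Rxy ∧ Rxz → ∃w (Ryw ∧ Rzw)) — i.e. convergence.
F1: fails — Rww and Rwv but w and v have no common successor.
F2: satisfies the condition.
F3: fails — Rtv and Rtv but v and v have no common successor.
F4: fails — Rsw and Rsu but w and u have no common successor.
Valid on: F2.

F2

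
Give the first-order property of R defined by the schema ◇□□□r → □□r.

∀x ∀y ∀z ((xRy ∧ xR²z) → ∃w (yR³w ∧ z = w))

This is a Sahlqvist (Geach-type) schema ◇^1□^3r → □^2◇^0r.
Minimal-valuation argument: fix x; take any y with xR^1y and any z with xR^2z. Set V(r) to the set of worlds R-reachable from y in exactly 3 steps. Then □^3r holds at y, so the antecedent holds at x; validity forces ◇^0r at z, giving a w with zR^0w and yR^3w.
First-order correspondent: ∀x ∀y ∀z ((xRy ∧ xR²z) → ∃w (yR³w ∧ z = w)).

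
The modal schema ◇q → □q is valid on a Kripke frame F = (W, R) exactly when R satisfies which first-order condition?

This is the CD axiom.
Its frame correspondent is partial functionality — ∀x ∀y ∀z (Rxy ∧ Rxz → y = z).

partial functionality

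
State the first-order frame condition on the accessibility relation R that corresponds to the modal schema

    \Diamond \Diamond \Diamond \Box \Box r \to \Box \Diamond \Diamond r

This is a Sahlqvist (Geach-type) schema ◇^3□^2r → □^1◇^2r.
First-order correspondent: \forall x \forall y \forall z ((x R^3 y \wedge xRz) \to \exists w (y R^2 w \wedge z R^2 w)).

\forall x \forall y \forall z ((x R^3 y \wedge xRz) \to \exists w (y R^2 w \wedge z R^2 w))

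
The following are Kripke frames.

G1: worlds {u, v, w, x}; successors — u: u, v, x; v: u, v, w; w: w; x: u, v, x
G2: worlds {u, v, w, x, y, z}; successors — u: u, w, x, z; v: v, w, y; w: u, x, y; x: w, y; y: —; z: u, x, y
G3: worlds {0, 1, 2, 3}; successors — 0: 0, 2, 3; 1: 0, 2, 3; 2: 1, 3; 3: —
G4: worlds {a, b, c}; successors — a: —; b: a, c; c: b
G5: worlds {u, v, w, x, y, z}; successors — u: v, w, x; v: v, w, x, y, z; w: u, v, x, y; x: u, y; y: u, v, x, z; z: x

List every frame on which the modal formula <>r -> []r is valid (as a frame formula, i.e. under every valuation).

This is the axiom for partial functionality; its first-order frame correspondent is forall x forall y forall z (Rxy & Rxz -> y = z).
G1: fails — u sees both u and v.
G2: fails — u sees both u and w.
G3: fails — 0 sees both 0 and 2.
G4: fails — b sees both a and c.
G5: fails — u sees both v and w.

none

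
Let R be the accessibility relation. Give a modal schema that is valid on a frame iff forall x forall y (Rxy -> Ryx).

r → □◇r

A defining formula is r → □◇r (the B axiom).
Suppose r→□◇r is valid. Take Rxy and set V(r)={x}. Then r at x, so □◇r at x, so ◇r at y, so some z with Ryz has r; z=x, i.e. Ryx.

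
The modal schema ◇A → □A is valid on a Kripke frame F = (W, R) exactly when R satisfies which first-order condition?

partial functionality

This is the CD axiom.
It corresponds to partial functionality: ∀x ∀y ∀z (Rxy ∧ Rxz → y = z).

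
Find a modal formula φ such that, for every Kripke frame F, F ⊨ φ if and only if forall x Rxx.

□r → r

The condition is reflexivity. The T schema □r → r defines it.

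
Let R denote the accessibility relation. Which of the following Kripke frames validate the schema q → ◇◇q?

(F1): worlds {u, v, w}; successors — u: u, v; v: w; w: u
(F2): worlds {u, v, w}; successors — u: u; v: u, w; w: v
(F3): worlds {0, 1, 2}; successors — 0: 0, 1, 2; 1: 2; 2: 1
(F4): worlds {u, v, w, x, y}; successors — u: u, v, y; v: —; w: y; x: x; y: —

The schema corresponds to a generalized confluence (Geach) condition: ∀x ∃w (x = w ∧ xR²w).
(F1): fails — at v but no t with v=t and vR²t.
(F2): holds.
(F3): holds.
(F4): fails — at v but no t with v=t and vR²t.
Valid on: (F2), (F3).

(F2), (F3)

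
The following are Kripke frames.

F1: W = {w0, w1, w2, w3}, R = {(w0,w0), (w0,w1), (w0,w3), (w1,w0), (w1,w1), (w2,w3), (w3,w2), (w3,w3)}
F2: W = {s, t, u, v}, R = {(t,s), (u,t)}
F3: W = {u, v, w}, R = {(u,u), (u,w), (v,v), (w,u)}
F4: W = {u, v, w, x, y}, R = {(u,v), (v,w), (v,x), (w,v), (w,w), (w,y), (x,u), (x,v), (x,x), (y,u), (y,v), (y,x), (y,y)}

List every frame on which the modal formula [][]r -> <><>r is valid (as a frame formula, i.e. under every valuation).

Frame correspondent (Sahlqvist): forall x exists w (x R^2 w & x R^2 w) — i.e. a generalized confluence (Geach) condition.
F1: satisfies the condition.
F2: fails — at s but no w with sR²w and sR²w.
F3: satisfies the condition.
F4: satisfies the condition.
Valid on: F1, F3, F4.

F1, F3, F4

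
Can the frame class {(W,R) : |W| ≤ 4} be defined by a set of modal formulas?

If a class were modally definable it would be closed under disjoint unions (Goldblatt–Thomason).
Any modal formula valid on each of 5 disjoint one-world frames is valid on their disjoint union (validity is preserved under disjoint unions). Each one-world frame has |W|=1≤4, but the union has |W|=5.
So no modal formula (or set of formulas) defines exactly the |W|≤4 frames.

No — not modally definable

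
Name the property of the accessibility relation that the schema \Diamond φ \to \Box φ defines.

This is the CD axiom.
Its frame correspondent is partial functionality — \forall x \forall y \forall z (Rxy \wedge Rxz \to y = z).

Partial functionality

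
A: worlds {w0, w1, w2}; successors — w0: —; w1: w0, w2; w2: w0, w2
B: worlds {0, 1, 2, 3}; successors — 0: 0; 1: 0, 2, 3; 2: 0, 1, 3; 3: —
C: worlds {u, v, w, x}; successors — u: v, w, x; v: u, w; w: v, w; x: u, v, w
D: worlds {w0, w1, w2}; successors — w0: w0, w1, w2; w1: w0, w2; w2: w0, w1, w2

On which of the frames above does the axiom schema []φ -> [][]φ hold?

A

Frame correspondent (Sahlqvist): forall x forall y forall z (Rxy & Ryz -> Rxz) — i.e. transitivity.
A: condition met.
B: fails — R12 and R21 but not R11.
C: fails — Ruv and Rvu but not Ruu.
D: fails — Rw1w2 and Rw2w1 but not Rw1w1.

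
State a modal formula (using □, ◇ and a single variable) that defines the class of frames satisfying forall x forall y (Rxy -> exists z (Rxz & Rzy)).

□□q → □q

A defining formula is □□q → □q (the C4 axiom).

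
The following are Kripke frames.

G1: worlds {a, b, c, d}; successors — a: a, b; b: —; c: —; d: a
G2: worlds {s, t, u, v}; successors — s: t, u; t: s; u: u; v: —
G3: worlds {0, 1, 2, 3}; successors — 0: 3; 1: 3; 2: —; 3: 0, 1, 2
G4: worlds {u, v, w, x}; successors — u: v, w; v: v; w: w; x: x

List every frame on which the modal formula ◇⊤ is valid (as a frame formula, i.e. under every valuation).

G4

Frame correspondent (Sahlqvist): ∀x ∃y Rxy — i.e. seriality.
G1: fails — world b has no successor.
G2: fails — world v has no successor.
G3: fails — world 2 has no successor.
G4: holds.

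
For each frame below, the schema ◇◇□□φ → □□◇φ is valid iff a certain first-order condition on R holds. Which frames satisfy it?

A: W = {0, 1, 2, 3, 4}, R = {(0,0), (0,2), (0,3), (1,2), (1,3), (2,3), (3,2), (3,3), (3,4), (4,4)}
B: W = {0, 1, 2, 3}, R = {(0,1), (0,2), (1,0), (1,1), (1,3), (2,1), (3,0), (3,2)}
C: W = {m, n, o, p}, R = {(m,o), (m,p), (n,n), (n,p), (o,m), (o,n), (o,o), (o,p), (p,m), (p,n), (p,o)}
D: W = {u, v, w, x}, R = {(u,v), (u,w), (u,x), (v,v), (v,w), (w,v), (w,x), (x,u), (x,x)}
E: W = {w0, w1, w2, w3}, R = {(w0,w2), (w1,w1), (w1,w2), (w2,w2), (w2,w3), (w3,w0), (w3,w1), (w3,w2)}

B, C, D, E

This is the axiom for a generalized confluence (Geach) condition; its first-order frame correspondent is ∀x ∀y ∀z ((xR²y ∧ xR²z) → ∃w (yR²w ∧ zRw)).
A: fails — 0R²4, 0R²0 but no w with 4R²w and 0Rw.
B: condition met.
C: condition met.
D: condition met.
E: condition met.
Valid on: B, C, D, E.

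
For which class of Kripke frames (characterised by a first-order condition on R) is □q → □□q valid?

This schema is the 4 axiom.
It corresponds to transitivity: ∀x ∀y ∀z (Rxy ∧ Ryz → Rxz).

Transitivity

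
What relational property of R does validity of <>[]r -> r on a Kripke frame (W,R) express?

Replacing r by ¬r and contraposing gives the equivalent schema r → □◇r.
Suppose r→□◇r is valid. Take Rxy and set V(r)={x}. Then r at x, so □◇r at x, so ◇r at y, so some z with Ryz has r; z=x, i.e. Ryx.
Conversely, on a frame with symmetry the schema holds at every world under every valuation.
So the correspondent is symmetry.

symmetry: forall x forall y (Rxy -> Ryx)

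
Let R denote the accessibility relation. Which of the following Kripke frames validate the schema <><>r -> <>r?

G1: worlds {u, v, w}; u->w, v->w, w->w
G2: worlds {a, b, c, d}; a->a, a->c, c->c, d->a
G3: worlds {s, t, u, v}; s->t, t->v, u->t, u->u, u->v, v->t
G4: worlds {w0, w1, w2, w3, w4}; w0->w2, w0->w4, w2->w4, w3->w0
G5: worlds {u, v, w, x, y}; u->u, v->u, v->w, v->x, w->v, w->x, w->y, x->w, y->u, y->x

Frame correspondent (Sahlqvist): forall x forall y forall z (Rxy & Ryz -> Rxz) — i.e. transitivity.
G1: holds.
G2: fails — Rda and Rac but not Rdc.
G3: fails — Rtv and Rvt but not Rtt.
G4: fails — Rw3w0 and Rw0w2 but not Rw3w2.
G5: fails — Rxw and Rwx but not Rxx.
Valid on: G1.

G1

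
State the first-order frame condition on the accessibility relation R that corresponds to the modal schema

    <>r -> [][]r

This is a Sahlqvist (Geach-type) schema ◇^1□^0r → □^2◇^0r.
Minimal-valuation argument: fix x; take any y with xR^1y and any z with xR^2z. Set V(r) to the set of worlds R-reachable from y in exactly 0 steps. Then □^0r holds at y, so the antecedent holds at x; validity forces ◇^0r at z, giving a w with zR^0w and yR^0w.
First-order correspondent: forall x forall y forall z ((xRy & x R^2 z) -> exists w (y = w & z = w)).

forall x forall y forall z ((xRy & x R^2 z) -> exists w (y = w & z = w))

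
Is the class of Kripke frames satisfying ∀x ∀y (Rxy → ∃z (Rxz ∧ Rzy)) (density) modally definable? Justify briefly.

Yes — defined by □□q → □q

Yes: it is density, defined by the C4 schema □□q → □q.
Suppose □□q→□q is valid. Take Rxy and set V(q)={w : xR²w}. Then □□q at x, so □q at x, so q at y, i.e. ∃z(Rxz∧Rzy).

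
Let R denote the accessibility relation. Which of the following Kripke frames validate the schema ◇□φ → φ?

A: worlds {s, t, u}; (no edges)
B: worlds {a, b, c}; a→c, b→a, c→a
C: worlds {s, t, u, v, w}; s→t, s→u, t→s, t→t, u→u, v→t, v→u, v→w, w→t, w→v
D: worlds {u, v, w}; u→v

Frame correspondent (Sahlqvist): ∀x ∀y (Rxy → Ryx) — i.e. symmetry.
A: holds.
B: fails — Rba but not Rab.
C: fails — Rwt but not Rtw.
D: fails — Ruv but not Rvu.

A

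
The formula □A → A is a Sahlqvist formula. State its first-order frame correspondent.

Suppose □A→A is valid. At any x set V(A)={w : Rxw}. Then □A holds at x, so A holds at x, i.e. Rxx.

Reflexivity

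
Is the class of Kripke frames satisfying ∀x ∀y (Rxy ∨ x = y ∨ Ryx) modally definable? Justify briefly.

No — not modally definable

Modal frame validity is preserved under disjoint unions.
Take 3 disjoint single-world reflexive frames: each is trivially connected, but their disjoint union has 3 worlds with no edge between distinct components, so it is not connected.
So no modal formula (or set of formulas) defines exactly the connected frames.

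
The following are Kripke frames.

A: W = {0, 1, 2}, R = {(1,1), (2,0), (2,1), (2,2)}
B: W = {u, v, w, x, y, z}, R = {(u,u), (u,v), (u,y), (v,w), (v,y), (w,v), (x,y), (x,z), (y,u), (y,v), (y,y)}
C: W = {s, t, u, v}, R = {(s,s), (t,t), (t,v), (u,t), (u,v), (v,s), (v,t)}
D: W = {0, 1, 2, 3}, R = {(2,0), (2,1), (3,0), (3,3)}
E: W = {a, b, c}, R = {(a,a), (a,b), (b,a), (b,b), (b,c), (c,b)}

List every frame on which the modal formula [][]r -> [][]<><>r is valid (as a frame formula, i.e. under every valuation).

B, C, E

This is the axiom for a generalized confluence (Geach) condition; its first-order frame correspondent is forall x forall z (x R^2 z -> exists w (x R^2 w & z R^2 w)).
A: fails — 2R²0 but no w with 2R²w and 0R²w.
B: satisfies the condition.
C: satisfies the condition.
D: fails — 3R²0 but no w with 3R²w and 0R²w.
E: satisfies the condition.
Valid on: B, C, E.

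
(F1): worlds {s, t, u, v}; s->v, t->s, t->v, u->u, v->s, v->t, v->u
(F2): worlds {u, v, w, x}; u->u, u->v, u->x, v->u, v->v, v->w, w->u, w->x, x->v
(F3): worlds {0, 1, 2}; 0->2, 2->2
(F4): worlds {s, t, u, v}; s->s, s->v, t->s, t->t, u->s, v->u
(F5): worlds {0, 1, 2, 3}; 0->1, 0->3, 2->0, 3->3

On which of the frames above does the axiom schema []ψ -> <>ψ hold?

(F1), (F2), (F4)

This is the axiom for seriality; its first-order frame correspondent is forall x exists y Rxy.
(F1): satisfies the condition.
(F2): satisfies the condition.
(F3): fails — world 1 has no successor.
(F4): satisfies the condition.
(F5): fails — world 1 has no successor.
Valid on: (F1), (F2), (F4).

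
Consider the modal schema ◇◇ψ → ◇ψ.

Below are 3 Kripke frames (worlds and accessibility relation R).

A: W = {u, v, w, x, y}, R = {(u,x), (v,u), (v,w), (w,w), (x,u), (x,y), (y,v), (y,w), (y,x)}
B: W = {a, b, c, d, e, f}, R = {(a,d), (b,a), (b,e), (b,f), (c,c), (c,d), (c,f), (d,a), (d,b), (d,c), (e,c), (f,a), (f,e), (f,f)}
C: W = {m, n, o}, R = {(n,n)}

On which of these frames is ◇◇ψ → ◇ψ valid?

Frame correspondent (Sahlqvist): ∀x ∀y ∀z (Rxy ∧ Ryz → Rxz) — i.e. transitivity.
A: fails — Ryx and Rxu but not Ryu.
B: fails — Rcd and Rdb but not Rcb.
C: ✓.

C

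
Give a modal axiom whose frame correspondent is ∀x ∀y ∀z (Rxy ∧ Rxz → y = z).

◇ψ → □ψ

This is partial functionality; the standard corresponding axiom is CD: ◇ψ → □ψ.
Suppose ◇ψ→□ψ is valid. Take Rxy, Rxz and set V(ψ)={y}. Then ◇ψ at x, so □ψ at x, so ψ at z, i.e. z=y.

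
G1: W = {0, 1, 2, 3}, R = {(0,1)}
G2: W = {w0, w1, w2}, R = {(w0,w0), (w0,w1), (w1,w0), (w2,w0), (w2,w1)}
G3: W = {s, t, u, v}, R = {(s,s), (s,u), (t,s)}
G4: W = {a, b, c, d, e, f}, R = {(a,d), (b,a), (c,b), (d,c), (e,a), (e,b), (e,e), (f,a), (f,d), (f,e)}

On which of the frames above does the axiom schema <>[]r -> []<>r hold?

G2

Frame correspondent (Sahlqvist): forall x forall y forall z (Rxy & Rxz -> exists w (Ryw & Rzw)) — i.e. convergence.
G1: fails — R01 and R01 but 1 and 1 have no common successor.
G2: satisfies the condition.
G3: fails — Rsu and Rsu but u and u have no common successor.
G4: fails — Reb and Rea but b and a have no common successor.
Valid on: G2.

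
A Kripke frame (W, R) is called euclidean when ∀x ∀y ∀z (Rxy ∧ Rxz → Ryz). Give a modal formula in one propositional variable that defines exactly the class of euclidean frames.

◇p → □◇p

A defining formula is ◇p → □◇p (the 5 axiom).
Suppose ◇p→□◇p is valid. Take Rxy, Rxz and set V(p)={y}. Then ◇p at x, so □◇p at x, so ◇p at z, so some w with Rzw has p; w=y, i.e. Rzy. By symmetry of the argument, Ryz.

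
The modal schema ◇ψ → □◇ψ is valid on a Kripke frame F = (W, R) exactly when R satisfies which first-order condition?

the Euclidean property

This is the 5 axiom.
It corresponds to the Euclidean property: ∀x ∀y ∀z (Rxy ∧ Rxz → Ryz).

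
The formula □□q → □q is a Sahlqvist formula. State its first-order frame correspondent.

This schema is the C4 axiom.
Its frame correspondent is density — ∀x ∀y (Rxy → ∃z (Rxz ∧ Rzy)).

density: ∀x ∀y (Rxy → ∃z (Rxz ∧ Rzy))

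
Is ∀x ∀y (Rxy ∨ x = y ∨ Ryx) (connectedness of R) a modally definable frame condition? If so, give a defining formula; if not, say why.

No

If a class were modally definable it would be closed under disjoint unions (Goldblatt–Thomason).
Take 2 disjoint single-world reflexive frames: each is trivially connected, but their disjoint union has 2 worlds with no edge between distinct components, so it is not connected.
Hence connectedness of R is not modally definable.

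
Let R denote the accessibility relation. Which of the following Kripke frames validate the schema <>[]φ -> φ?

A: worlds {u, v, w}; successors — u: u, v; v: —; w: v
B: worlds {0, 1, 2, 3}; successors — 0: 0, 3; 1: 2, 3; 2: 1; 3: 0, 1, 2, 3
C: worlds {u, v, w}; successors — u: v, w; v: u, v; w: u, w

The schema corresponds to symmetry: forall x forall y (Rxy -> Ryx).
A: fails — Ruv but not Rvu.
B: fails — R32 but not R23.
C: ✓.

C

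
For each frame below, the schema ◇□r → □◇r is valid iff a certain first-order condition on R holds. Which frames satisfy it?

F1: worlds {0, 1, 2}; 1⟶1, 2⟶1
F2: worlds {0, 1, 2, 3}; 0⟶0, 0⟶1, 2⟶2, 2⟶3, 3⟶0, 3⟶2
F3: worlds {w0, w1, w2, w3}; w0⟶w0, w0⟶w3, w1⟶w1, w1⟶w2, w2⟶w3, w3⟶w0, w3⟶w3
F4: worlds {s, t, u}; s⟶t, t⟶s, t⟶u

The schema corresponds to convergence: ∀x ∀y ∀z (Rxy ∧ Rxz → ∃w (Ryw ∧ Rzw)).
F1: ✓.
F2: fails — R00 and R01 but 0 and 1 have no common successor.
F3: fails — Rw1w2 and Rw1w1 but w2 and w1 have no common successor.
F4: fails — Rtu and Rtu but u and u have no common successor.
Valid on: F1.

F1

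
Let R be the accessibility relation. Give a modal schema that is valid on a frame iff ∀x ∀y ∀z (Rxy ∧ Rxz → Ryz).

A defining formula is ◇p → □◇p (the 5 axiom).
Suppose ◇p→□◇p is valid. Take Rxy, Rxz and set V(p)={y}. Then ◇p at x, so □◇p at x, so ◇p at z, so some w with Rzw has p; w=y, i.e. Rzy. By symmetry of the argument, Ryz.

◇p → □◇p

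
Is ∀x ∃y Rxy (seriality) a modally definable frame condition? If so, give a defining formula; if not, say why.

Yes — defined by □r → ◇r

The condition is seriality. A defining modal formula is □r → ◇r.
Suppose □r→◇r is valid. At any x set V(r)=W. Then □r at x, so ◇r at x, so x has a successor.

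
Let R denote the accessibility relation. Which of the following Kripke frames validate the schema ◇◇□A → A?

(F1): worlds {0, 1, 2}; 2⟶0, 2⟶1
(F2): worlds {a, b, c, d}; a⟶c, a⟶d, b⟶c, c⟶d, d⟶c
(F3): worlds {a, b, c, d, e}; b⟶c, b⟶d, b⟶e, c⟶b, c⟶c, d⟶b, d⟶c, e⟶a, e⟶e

(F1)

The schema corresponds to a generalized confluence (Geach) condition: ∀x ∀y (xR²y → ∃w (yRw ∧ x = w)).
(F1): condition met.
(F2): fails — aR²c but no w with cRw and a=w.
(F3): fails — bR²a but no w with aRw and b=w.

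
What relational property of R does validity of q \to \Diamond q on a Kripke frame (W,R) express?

reflexivity: \forall x Rxx

Equivalently (dual form): □q → q.
Suppose □q→q is valid. At any x set V(q)={w : Rxw}. Then □q holds at x, so q holds at x, i.e. Rxx.
The converse is a direct semantic check.
Frame condition: \forall x Rxx.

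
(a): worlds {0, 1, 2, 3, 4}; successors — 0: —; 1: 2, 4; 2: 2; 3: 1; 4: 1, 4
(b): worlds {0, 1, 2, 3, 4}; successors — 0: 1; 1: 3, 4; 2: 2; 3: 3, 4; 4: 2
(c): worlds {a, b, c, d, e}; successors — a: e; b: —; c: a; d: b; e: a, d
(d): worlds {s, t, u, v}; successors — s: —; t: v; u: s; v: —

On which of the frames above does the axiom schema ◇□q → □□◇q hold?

(d)

This is the axiom for a generalized confluence (Geach) condition; its first-order frame correspondent is ∀x ∀y ∀z ((xRy ∧ xR²z) → ∃w (yRw ∧ zRw)).
(a): fails — 1R2, 1R²4 but no w with 2Rw and 4Rw.
(b): fails — 0R1, 0R²4 but no w with 1Rw and 4Rw.
(c): fails — aRe, aR²a but no w with eRw and aRw.
(d): ✓.
Valid on: (d).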